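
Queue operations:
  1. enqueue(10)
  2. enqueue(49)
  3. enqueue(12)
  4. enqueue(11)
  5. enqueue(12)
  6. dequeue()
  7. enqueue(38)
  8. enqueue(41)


enqueue(10) -> [10]
enqueue(49) -> [10, 49]
enqueue(12) -> [10, 49, 12]
enqueue(11) -> [10, 49, 12, 11]
enqueue(12) -> [10, 49, 12, 11, 12]
dequeue()->10, [49, 12, 11, 12]
enqueue(38) -> [49, 12, 11, 12, 38]
enqueue(41) -> [49, 12, 11, 12, 38, 41]

Final queue: [49, 12, 11, 12, 38, 41]


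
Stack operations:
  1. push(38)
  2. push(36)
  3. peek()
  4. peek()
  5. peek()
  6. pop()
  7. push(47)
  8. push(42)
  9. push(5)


push(38) -> [38]
push(36) -> [38, 36]
peek()->36
peek()->36
peek()->36
pop()->36, [38]
push(47) -> [38, 47]
push(42) -> [38, 47, 42]
push(5) -> [38, 47, 42, 5]

Final stack: [38, 47, 42, 5]


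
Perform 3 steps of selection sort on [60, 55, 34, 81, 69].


Initial: [60, 55, 34, 81, 69]
Step 1: min=34 at 2
  Swap: [34, 55, 60, 81, 69]
Step 2: min=55 at 1
  Swap: [34, 55, 60, 81, 69]
Step 3: min=60 at 2
  Swap: [34, 55, 60, 81, 69]

After 3 steps: [34, 55, 60, 81, 69]


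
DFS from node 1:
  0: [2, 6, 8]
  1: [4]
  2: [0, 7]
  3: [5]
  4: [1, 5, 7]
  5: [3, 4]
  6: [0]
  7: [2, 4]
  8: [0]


Visit 1, push [4]
Visit 4, push [7, 5]
Visit 5, push [3]
Visit 3, push []
Visit 7, push [2]
Visit 2, push [0]
Visit 0, push [8, 6]
Visit 6, push []
Visit 8, push []

DFS order: [1, 4, 5, 3, 7, 2, 0, 6, 8]


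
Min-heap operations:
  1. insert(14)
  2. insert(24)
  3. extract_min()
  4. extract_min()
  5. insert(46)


insert(14) -> [14]
insert(24) -> [14, 24]
extract_min()->14, [24]
extract_min()->24, []
insert(46) -> [46]

Final heap: [46]


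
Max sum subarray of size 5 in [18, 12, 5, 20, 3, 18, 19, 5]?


[0:5]: 58
[1:6]: 58
[2:7]: 65
[3:8]: 65

Max: 65 at [2:7]


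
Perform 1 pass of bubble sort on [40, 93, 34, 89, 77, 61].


Initial: [40, 93, 34, 89, 77, 61]
Pass 1: [40, 34, 89, 77, 61, 93] (4 swaps)

After 1 pass: [40, 34, 89, 77, 61, 93]


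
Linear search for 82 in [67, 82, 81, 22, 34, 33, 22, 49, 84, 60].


i=0: 67!=82
i=1: 82==82 found!

Found at 1, 2 comps


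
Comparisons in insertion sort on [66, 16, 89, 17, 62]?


Algorithm: insertion sort
Input: [66, 16, 89, 17, 62]
Sorted: [16, 17, 62, 66, 89]

8


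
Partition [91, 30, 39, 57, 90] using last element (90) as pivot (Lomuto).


Pivot: 90
  30 <= 90: swap -> [30, 91, 39, 57, 90]
  39 <= 90: swap -> [30, 39, 91, 57, 90]
  57 <= 90: swap -> [30, 39, 57, 91, 90]
Place pivot at 3: [30, 39, 57, 90, 91]

Partitioned: [30, 39, 57, 90, 91]


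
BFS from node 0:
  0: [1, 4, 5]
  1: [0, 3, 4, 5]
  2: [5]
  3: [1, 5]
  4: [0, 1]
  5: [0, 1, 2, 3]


Visit 0, enqueue [1, 4, 5]
Visit 1, enqueue [3]
Visit 4, enqueue []
Visit 5, enqueue [2]
Visit 3, enqueue []
Visit 2, enqueue []

BFS order: [0, 1, 4, 5, 3, 2]


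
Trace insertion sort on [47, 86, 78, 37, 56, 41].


Initial: [47, 86, 78, 37, 56, 41]
Insert 86: [47, 86, 78, 37, 56, 41]
Insert 78: [47, 78, 86, 37, 56, 41]
Insert 37: [37, 47, 78, 86, 56, 41]
Insert 56: [37, 47, 56, 78, 86, 41]
Insert 41: [37, 41, 47, 56, 78, 86]

Sorted: [37, 41, 47, 56, 78, 86]


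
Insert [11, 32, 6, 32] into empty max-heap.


Insert 11: [11]
Insert 32: [32, 11]
Insert 6: [32, 11, 6]
Insert 32: [32, 32, 6, 11]

Final heap: [32, 32, 6, 11]


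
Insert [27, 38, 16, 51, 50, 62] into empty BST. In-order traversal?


Insert 27: root
Insert 38: R from 27
Insert 16: L from 27
Insert 51: R from 27 -> R from 38
Insert 50: R from 27 -> R from 38 -> L from 51
Insert 62: R from 27 -> R from 38 -> R from 51

In-order: [16, 27, 38, 50, 51, 62]


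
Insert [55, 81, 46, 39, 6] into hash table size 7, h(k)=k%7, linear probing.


Insert 55: h=6 -> slot 6
Insert 81: h=4 -> slot 4
Insert 46: h=4, 1 probes -> slot 5
Insert 39: h=4, 3 probes -> slot 0
Insert 6: h=6, 2 probes -> slot 1

Table: [39, 6, None, None, 81, 46, 55]


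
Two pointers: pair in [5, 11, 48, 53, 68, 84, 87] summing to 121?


lo=0(5)+hi=6(87)=92
lo=1(11)+hi=6(87)=98
lo=2(48)+hi=6(87)=135
lo=2(48)+hi=5(84)=132
lo=2(48)+hi=4(68)=116
lo=3(53)+hi=4(68)=121

Yes: 53+68=121


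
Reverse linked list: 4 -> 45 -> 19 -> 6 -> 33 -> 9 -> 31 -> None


Step 1: curr=4, set curr.next=prev(None) | reversed so far: 4
Step 2: curr=45, set curr.next=prev(4) | reversed so far: 45 -> 4
Step 3: curr=19, set curr.next=prev(45) | reversed so far: 19 -> 45 -> 4
Step 4: curr=6, set curr.next=prev(19) | reversed so far: 6 -> 19 -> 45 -> 4
Step 5: curr=33, set curr.next=prev(6) | reversed so far: 33 -> 6 -> 19 -> 45 -> 4
Step 6: curr=9, set curr.next=prev(33) | reversed so far: 9 -> 33 -> 6 -> 19 -> 45 -> 4
Step 7: curr=31, set curr.next=prev(9) | reversed so far: 31 -> 9 -> 33 -> 6 -> 19 -> 45 -> 4

31 -> 9 -> 33 -> 6 -> 19 -> 45 -> 4 -> None


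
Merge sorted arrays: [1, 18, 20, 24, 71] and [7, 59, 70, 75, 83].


Take 1 from A
Take 7 from B
Take 18 from A
Take 20 from A
Take 24 from A
Take 59 from B
Take 70 from B
Take 71 from A

Merged: [1, 7, 18, 20, 24, 59, 70, 71, 75, 83]


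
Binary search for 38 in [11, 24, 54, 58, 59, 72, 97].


Step 1: lo=0, hi=6, mid=3, val=58
Step 2: lo=0, hi=2, mid=1, val=24
Step 3: lo=2, hi=2, mid=2, val=54

Not found


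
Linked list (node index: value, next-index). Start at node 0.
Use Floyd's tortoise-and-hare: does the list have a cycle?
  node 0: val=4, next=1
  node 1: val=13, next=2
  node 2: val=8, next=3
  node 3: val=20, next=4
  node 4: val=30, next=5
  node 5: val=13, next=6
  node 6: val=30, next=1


Floyd's tortoise (slow, +1) and hare (fast, +2):
  init: slow=0, fast=0
  step 1: slow=1, fast=2
  step 2: slow=2, fast=4
  step 3: slow=3, fast=6
  step 4: slow=4, fast=2
  step 5: slow=5, fast=4
  step 6: slow=6, fast=6
  slow == fast at node 6: cycle detected

Cycle: yes


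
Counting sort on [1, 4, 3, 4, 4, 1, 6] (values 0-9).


Input: [1, 4, 3, 4, 4, 1, 6]
Counts: [0, 2, 0, 1, 3, 0, 1, 0, 0, 0]

Sorted: [1, 1, 3, 4, 4, 4, 6]


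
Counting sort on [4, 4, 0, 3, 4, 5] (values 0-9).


Input: [4, 4, 0, 3, 4, 5]
Counts: [1, 0, 0, 1, 3, 1, 0, 0, 0, 0]

Sorted: [0, 3, 4, 4, 4, 5]


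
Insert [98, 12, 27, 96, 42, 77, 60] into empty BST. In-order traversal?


Insert 98: root
Insert 12: L from 98
Insert 27: L from 98 -> R from 12
Insert 96: L from 98 -> R from 12 -> R from 27
Insert 42: L from 98 -> R from 12 -> R from 27 -> L from 96
Insert 77: L from 98 -> R from 12 -> R from 27 -> L from 96 -> R from 42
Insert 60: L from 98 -> R from 12 -> R from 27 -> L from 96 -> R from 42 -> L from 77

In-order: [12, 27, 42, 60, 77, 96, 98]


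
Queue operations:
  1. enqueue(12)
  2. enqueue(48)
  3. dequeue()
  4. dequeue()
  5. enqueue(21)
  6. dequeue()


enqueue(12) -> [12]
enqueue(48) -> [12, 48]
dequeue()->12, [48]
dequeue()->48, []
enqueue(21) -> [21]
dequeue()->21, []

Final queue: []


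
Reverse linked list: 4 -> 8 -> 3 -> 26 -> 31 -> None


Step 1: curr=4, set curr.next=prev(None) | reversed so far: 4
Step 2: curr=8, set curr.next=prev(4) | reversed so far: 8 -> 4
Step 3: curr=3, set curr.next=prev(8) | reversed so far: 3 -> 8 -> 4
Step 4: curr=26, set curr.next=prev(3) | reversed so far: 26 -> 3 -> 8 -> 4
Step 5: curr=31, set curr.next=prev(26) | reversed so far: 31 -> 26 -> 3 -> 8 -> 4

31 -> 26 -> 3 -> 8 -> 4 -> None


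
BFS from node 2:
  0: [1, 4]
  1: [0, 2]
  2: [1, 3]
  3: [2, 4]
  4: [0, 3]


Visit 2, enqueue [1, 3]
Visit 1, enqueue [0]
Visit 3, enqueue [4]
Visit 0, enqueue []
Visit 4, enqueue []

BFS order: [2, 1, 3, 0, 4]


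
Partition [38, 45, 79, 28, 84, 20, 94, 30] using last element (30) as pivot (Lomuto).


Pivot: 30
  28 <= 30: swap -> [28, 45, 79, 38, 84, 20, 94, 30]
  20 <= 30: swap -> [28, 20, 79, 38, 84, 45, 94, 30]
Place pivot at 2: [28, 20, 30, 38, 84, 45, 94, 79]

Partitioned: [28, 20, 30, 38, 84, 45, 94, 79]


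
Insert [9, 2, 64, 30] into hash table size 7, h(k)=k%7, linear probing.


Insert 9: h=2 -> slot 2
Insert 2: h=2, 1 probes -> slot 3
Insert 64: h=1 -> slot 1
Insert 30: h=2, 2 probes -> slot 4

Table: [None, 64, 9, 2, 30, None, None]


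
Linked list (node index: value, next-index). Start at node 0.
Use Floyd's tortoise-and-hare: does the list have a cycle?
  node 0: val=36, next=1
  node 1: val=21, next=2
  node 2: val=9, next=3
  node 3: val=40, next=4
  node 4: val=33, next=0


Floyd's tortoise (slow, +1) and hare (fast, +2):
  init: slow=0, fast=0
  step 1: slow=1, fast=2
  step 2: slow=2, fast=4
  step 3: slow=3, fast=1
  step 4: slow=4, fast=3
  step 5: slow=0, fast=0
  slow == fast at node 0: cycle detected

Cycle: yes


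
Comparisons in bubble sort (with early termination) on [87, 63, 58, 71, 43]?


Algorithm: bubble sort (with early termination)
Input: [87, 63, 58, 71, 43]
Sorted: [43, 58, 63, 71, 87]

10


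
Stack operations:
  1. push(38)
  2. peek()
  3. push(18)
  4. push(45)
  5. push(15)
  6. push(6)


push(38) -> [38]
peek()->38
push(18) -> [38, 18]
push(45) -> [38, 18, 45]
push(15) -> [38, 18, 45, 15]
push(6) -> [38, 18, 45, 15, 6]

Final stack: [38, 18, 45, 15, 6]


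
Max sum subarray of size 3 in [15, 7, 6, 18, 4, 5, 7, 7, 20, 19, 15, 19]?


[0:3]: 28
[1:4]: 31
[2:5]: 28
[3:6]: 27
[4:7]: 16
[5:8]: 19
[6:9]: 34
[7:10]: 46
[8:11]: 54
[9:12]: 53

Max: 54 at [8:11]


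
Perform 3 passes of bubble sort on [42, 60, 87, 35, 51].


Initial: [42, 60, 87, 35, 51]
Pass 1: [42, 60, 35, 51, 87] (2 swaps)
Pass 2: [42, 35, 51, 60, 87] (2 swaps)
Pass 3: [35, 42, 51, 60, 87] (1 swaps)

After 3 passes: [35, 42, 51, 60, 87]


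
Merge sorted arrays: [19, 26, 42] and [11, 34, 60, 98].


Take 11 from B
Take 19 from A
Take 26 from A
Take 34 from B
Take 42 from A

Merged: [11, 19, 26, 34, 42, 60, 98]


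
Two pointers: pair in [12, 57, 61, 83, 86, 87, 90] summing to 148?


lo=0(12)+hi=6(90)=102
lo=1(57)+hi=6(90)=147
lo=2(61)+hi=6(90)=151
lo=2(61)+hi=5(87)=148

Yes: 61+87=148


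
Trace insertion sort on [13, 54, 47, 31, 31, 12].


Initial: [13, 54, 47, 31, 31, 12]
Insert 54: [13, 54, 47, 31, 31, 12]
Insert 47: [13, 47, 54, 31, 31, 12]
Insert 31: [13, 31, 47, 54, 31, 12]
Insert 31: [13, 31, 31, 47, 54, 12]
Insert 12: [12, 13, 31, 31, 47, 54]

Sorted: [12, 13, 31, 31, 47, 54]


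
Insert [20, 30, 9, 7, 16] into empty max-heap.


Insert 20: [20]
Insert 30: [30, 20]
Insert 9: [30, 20, 9]
Insert 7: [30, 20, 9, 7]
Insert 16: [30, 20, 9, 7, 16]

Final heap: [30, 20, 9, 7, 16]


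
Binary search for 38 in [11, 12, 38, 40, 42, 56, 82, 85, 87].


Step 1: lo=0, hi=8, mid=4, val=42
Step 2: lo=0, hi=3, mid=1, val=12
Step 3: lo=2, hi=3, mid=2, val=38

Found at index 2


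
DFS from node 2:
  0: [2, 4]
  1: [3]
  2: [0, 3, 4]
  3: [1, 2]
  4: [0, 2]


Visit 2, push [4, 3, 0]
Visit 0, push [4]
Visit 4, push []
Visit 3, push [1]
Visit 1, push []

DFS order: [2, 0, 4, 3, 1]


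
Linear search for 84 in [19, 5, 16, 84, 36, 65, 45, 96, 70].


i=0: 19!=84
i=1: 5!=84
i=2: 16!=84
i=3: 84==84 found!

Found at 3, 4 comps


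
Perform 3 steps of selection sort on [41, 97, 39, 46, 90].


Initial: [41, 97, 39, 46, 90]
Step 1: min=39 at 2
  Swap: [39, 97, 41, 46, 90]
Step 2: min=41 at 2
  Swap: [39, 41, 97, 46, 90]
Step 3: min=46 at 3
  Swap: [39, 41, 46, 97, 90]

After 3 steps: [39, 41, 46, 97, 90]


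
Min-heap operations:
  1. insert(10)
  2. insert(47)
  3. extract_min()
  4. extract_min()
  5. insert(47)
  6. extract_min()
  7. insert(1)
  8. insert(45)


insert(10) -> [10]
insert(47) -> [10, 47]
extract_min()->10, [47]
extract_min()->47, []
insert(47) -> [47]
extract_min()->47, []
insert(1) -> [1]
insert(45) -> [1, 45]

Final heap: [1, 45]


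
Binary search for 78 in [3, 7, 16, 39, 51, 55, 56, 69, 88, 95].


Step 1: lo=0, hi=9, mid=4, val=51
Step 2: lo=5, hi=9, mid=7, val=69
Step 3: lo=8, hi=9, mid=8, val=88

Not found


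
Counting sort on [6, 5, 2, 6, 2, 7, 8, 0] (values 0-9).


Input: [6, 5, 2, 6, 2, 7, 8, 0]
Counts: [1, 0, 2, 0, 0, 1, 2, 1, 1, 0]

Sorted: [0, 2, 2, 5, 6, 6, 7, 8]


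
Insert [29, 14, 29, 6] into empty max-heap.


Insert 29: [29]
Insert 14: [29, 14]
Insert 29: [29, 14, 29]
Insert 6: [29, 14, 29, 6]

Final heap: [29, 14, 29, 6]


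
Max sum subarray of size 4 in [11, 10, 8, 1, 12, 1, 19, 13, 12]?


[0:4]: 30
[1:5]: 31
[2:6]: 22
[3:7]: 33
[4:8]: 45
[5:9]: 45

Max: 45 at [4:8]


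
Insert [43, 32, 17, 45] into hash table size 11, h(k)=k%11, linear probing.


Insert 43: h=10 -> slot 10
Insert 32: h=10, 1 probes -> slot 0
Insert 17: h=6 -> slot 6
Insert 45: h=1 -> slot 1

Table: [32, 45, None, None, None, None, 17, None, None, None, 43]


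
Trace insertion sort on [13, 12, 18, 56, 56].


Initial: [13, 12, 18, 56, 56]
Insert 12: [12, 13, 18, 56, 56]
Insert 18: [12, 13, 18, 56, 56]
Insert 56: [12, 13, 18, 56, 56]
Insert 56: [12, 13, 18, 56, 56]

Sorted: [12, 13, 18, 56, 56]


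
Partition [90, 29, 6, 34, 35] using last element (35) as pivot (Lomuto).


Pivot: 35
  29 <= 35: swap -> [29, 90, 6, 34, 35]
  6 <= 35: swap -> [29, 6, 90, 34, 35]
  34 <= 35: swap -> [29, 6, 34, 90, 35]
Place pivot at 3: [29, 6, 34, 35, 90]

Partitioned: [29, 6, 34, 35, 90]


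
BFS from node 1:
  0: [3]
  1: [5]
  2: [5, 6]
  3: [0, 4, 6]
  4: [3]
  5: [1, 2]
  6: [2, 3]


Visit 1, enqueue [5]
Visit 5, enqueue [2]
Visit 2, enqueue [6]
Visit 6, enqueue [3]
Visit 3, enqueue [0, 4]
Visit 0, enqueue []
Visit 4, enqueue []

BFS order: [1, 5, 2, 6, 3, 0, 4]


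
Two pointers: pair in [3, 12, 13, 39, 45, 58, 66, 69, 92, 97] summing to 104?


lo=0(3)+hi=9(97)=100
lo=1(12)+hi=9(97)=109
lo=1(12)+hi=8(92)=104

Yes: 12+92=104


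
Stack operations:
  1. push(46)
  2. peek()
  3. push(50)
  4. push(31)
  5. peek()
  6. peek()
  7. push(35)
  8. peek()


push(46) -> [46]
peek()->46
push(50) -> [46, 50]
push(31) -> [46, 50, 31]
peek()->31
peek()->31
push(35) -> [46, 50, 31, 35]
peek()->35

Final stack: [46, 50, 31, 35]


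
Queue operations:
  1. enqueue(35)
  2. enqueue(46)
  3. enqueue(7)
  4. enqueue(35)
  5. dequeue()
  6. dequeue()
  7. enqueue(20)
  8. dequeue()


enqueue(35) -> [35]
enqueue(46) -> [35, 46]
enqueue(7) -> [35, 46, 7]
enqueue(35) -> [35, 46, 7, 35]
dequeue()->35, [46, 7, 35]
dequeue()->46, [7, 35]
enqueue(20) -> [7, 35, 20]
dequeue()->7, [35, 20]

Final queue: [35, 20]


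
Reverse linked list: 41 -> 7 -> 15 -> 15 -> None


Step 1: curr=41, set curr.next=prev(None) | reversed so far: 41
Step 2: curr=7, set curr.next=prev(41) | reversed so far: 7 -> 41
Step 3: curr=15, set curr.next=prev(7) | reversed so far: 15 -> 7 -> 41
Step 4: curr=15, set curr.next=prev(15) | reversed so far: 15 -> 15 -> 7 -> 41

15 -> 15 -> 7 -> 41 -> None


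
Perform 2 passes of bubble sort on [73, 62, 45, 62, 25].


Initial: [73, 62, 45, 62, 25]
Pass 1: [62, 45, 62, 25, 73] (4 swaps)
Pass 2: [45, 62, 25, 62, 73] (2 swaps)

After 2 passes: [45, 62, 25, 62, 73]


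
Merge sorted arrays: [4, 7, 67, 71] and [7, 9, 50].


Take 4 from A
Take 7 from A
Take 7 from B
Take 9 from B
Take 50 from B

Merged: [4, 7, 7, 9, 50, 67, 71]


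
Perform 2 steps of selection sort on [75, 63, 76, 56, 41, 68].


Initial: [75, 63, 76, 56, 41, 68]
Step 1: min=41 at 4
  Swap: [41, 63, 76, 56, 75, 68]
Step 2: min=56 at 3
  Swap: [41, 56, 76, 63, 75, 68]

After 2 steps: [41, 56, 76, 63, 75, 68]


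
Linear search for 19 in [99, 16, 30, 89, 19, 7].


i=0: 99!=19
i=1: 16!=19
i=2: 30!=19
i=3: 89!=19
i=4: 19==19 found!

Found at 4, 5 comps


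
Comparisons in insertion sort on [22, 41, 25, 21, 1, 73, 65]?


Algorithm: insertion sort
Input: [22, 41, 25, 21, 1, 73, 65]
Sorted: [1, 21, 22, 25, 41, 65, 73]

13


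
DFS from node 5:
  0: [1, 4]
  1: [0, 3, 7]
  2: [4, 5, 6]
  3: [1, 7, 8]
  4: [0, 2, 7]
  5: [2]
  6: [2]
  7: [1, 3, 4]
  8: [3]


Visit 5, push [2]
Visit 2, push [6, 4]
Visit 4, push [7, 0]
Visit 0, push [1]
Visit 1, push [7, 3]
Visit 3, push [8, 7]
Visit 7, push []
Visit 8, push []
Visit 6, push []

DFS order: [5, 2, 4, 0, 1, 3, 7, 8, 6]


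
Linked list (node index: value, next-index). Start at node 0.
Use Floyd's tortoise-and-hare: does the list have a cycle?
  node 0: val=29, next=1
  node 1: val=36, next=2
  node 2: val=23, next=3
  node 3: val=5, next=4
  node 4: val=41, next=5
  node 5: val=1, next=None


Floyd's tortoise (slow, +1) and hare (fast, +2):
  init: slow=0, fast=0
  step 1: slow=1, fast=2
  step 2: slow=2, fast=4
  step 3: fast 4->5->None, no cycle

Cycle: no


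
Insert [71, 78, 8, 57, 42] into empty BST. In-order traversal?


Insert 71: root
Insert 78: R from 71
Insert 8: L from 71
Insert 57: L from 71 -> R from 8
Insert 42: L from 71 -> R from 8 -> L from 57

In-order: [8, 42, 57, 71, 78]


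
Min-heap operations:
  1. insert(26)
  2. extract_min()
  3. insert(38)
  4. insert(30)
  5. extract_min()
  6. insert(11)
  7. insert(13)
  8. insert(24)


insert(26) -> [26]
extract_min()->26, []
insert(38) -> [38]
insert(30) -> [30, 38]
extract_min()->30, [38]
insert(11) -> [11, 38]
insert(13) -> [11, 38, 13]
insert(24) -> [11, 24, 13, 38]

Final heap: [11, 24, 13, 38]


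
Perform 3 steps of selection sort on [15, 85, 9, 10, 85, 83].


Initial: [15, 85, 9, 10, 85, 83]
Step 1: min=9 at 2
  Swap: [9, 85, 15, 10, 85, 83]
Step 2: min=10 at 3
  Swap: [9, 10, 15, 85, 85, 83]
Step 3: min=15 at 2
  Swap: [9, 10, 15, 85, 85, 83]

After 3 steps: [9, 10, 15, 85, 85, 83]


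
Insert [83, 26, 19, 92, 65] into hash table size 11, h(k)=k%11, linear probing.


Insert 83: h=6 -> slot 6
Insert 26: h=4 -> slot 4
Insert 19: h=8 -> slot 8
Insert 92: h=4, 1 probes -> slot 5
Insert 65: h=10 -> slot 10

Table: [None, None, None, None, 26, 92, 83, None, 19, None, 65]


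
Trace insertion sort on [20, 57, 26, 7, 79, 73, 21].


Initial: [20, 57, 26, 7, 79, 73, 21]
Insert 57: [20, 57, 26, 7, 79, 73, 21]
Insert 26: [20, 26, 57, 7, 79, 73, 21]
Insert 7: [7, 20, 26, 57, 79, 73, 21]
Insert 79: [7, 20, 26, 57, 79, 73, 21]
Insert 73: [7, 20, 26, 57, 73, 79, 21]
Insert 21: [7, 20, 21, 26, 57, 73, 79]

Sorted: [7, 20, 21, 26, 57, 73, 79]


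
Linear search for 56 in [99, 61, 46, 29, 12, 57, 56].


i=0: 99!=56
i=1: 61!=56
i=2: 46!=56
i=3: 29!=56
i=4: 12!=56
i=5: 57!=56
i=6: 56==56 found!

Found at 6, 7 comps


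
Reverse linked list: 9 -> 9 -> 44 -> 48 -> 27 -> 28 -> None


Step 1: curr=9, set curr.next=prev(None) | reversed so far: 9
Step 2: curr=9, set curr.next=prev(9) | reversed so far: 9 -> 9
Step 3: curr=44, set curr.next=prev(9) | reversed so far: 44 -> 9 -> 9
Step 4: curr=48, set curr.next=prev(44) | reversed so far: 48 -> 44 -> 9 -> 9
Step 5: curr=27, set curr.next=prev(48) | reversed so far: 27 -> 48 -> 44 -> 9 -> 9
Step 6: curr=28, set curr.next=prev(27) | reversed so far: 28 -> 27 -> 48 -> 44 -> 9 -> 9

28 -> 27 -> 48 -> 44 -> 9 -> 9 -> None


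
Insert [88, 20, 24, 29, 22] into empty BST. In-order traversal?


Insert 88: root
Insert 20: L from 88
Insert 24: L from 88 -> R from 20
Insert 29: L from 88 -> R from 20 -> R from 24
Insert 22: L from 88 -> R from 20 -> L from 24

In-order: [20, 22, 24, 29, 88]


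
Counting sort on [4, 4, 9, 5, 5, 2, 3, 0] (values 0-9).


Input: [4, 4, 9, 5, 5, 2, 3, 0]
Counts: [1, 0, 1, 1, 2, 2, 0, 0, 0, 1]

Sorted: [0, 2, 3, 4, 4, 5, 5, 9]


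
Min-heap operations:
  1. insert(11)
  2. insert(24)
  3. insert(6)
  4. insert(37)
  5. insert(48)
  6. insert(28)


insert(11) -> [11]
insert(24) -> [11, 24]
insert(6) -> [6, 24, 11]
insert(37) -> [6, 24, 11, 37]
insert(48) -> [6, 24, 11, 37, 48]
insert(28) -> [6, 24, 11, 37, 48, 28]

Final heap: [6, 24, 11, 37, 48, 28]


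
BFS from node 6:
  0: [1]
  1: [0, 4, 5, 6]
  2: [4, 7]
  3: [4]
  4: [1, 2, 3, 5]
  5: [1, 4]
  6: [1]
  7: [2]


Visit 6, enqueue [1]
Visit 1, enqueue [0, 4, 5]
Visit 0, enqueue []
Visit 4, enqueue [2, 3]
Visit 5, enqueue []
Visit 2, enqueue [7]
Visit 3, enqueue []
Visit 7, enqueue []

BFS order: [6, 1, 0, 4, 5, 2, 3, 7]


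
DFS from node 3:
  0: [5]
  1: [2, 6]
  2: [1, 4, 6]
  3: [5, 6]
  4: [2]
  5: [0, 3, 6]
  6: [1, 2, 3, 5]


Visit 3, push [6, 5]
Visit 5, push [6, 0]
Visit 0, push []
Visit 6, push [2, 1]
Visit 1, push [2]
Visit 2, push [4]
Visit 4, push []

DFS order: [3, 5, 0, 6, 1, 2, 4]


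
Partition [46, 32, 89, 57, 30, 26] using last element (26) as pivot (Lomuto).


Pivot: 26
Place pivot at 0: [26, 32, 89, 57, 30, 46]

Partitioned: [26, 32, 89, 57, 30, 46]


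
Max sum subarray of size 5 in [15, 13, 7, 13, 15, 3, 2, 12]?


[0:5]: 63
[1:6]: 51
[2:7]: 40
[3:8]: 45

Max: 63 at [0:5]


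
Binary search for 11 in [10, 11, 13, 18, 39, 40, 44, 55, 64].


Step 1: lo=0, hi=8, mid=4, val=39
Step 2: lo=0, hi=3, mid=1, val=11

Found at index 1


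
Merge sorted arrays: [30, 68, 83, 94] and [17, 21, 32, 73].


Take 17 from B
Take 21 from B
Take 30 from A
Take 32 from B
Take 68 from A
Take 73 from B

Merged: [17, 21, 30, 32, 68, 73, 83, 94]


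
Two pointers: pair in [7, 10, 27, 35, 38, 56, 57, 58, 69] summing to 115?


lo=0(7)+hi=8(69)=76
lo=1(10)+hi=8(69)=79
lo=2(27)+hi=8(69)=96
lo=3(35)+hi=8(69)=104
lo=4(38)+hi=8(69)=107
lo=5(56)+hi=8(69)=125
lo=5(56)+hi=7(58)=114
lo=6(57)+hi=7(58)=115

Yes: 57+58=115


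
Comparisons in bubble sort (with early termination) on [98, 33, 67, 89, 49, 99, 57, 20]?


Algorithm: bubble sort (with early termination)
Input: [98, 33, 67, 89, 49, 99, 57, 20]
Sorted: [20, 33, 49, 57, 67, 89, 98, 99]

28


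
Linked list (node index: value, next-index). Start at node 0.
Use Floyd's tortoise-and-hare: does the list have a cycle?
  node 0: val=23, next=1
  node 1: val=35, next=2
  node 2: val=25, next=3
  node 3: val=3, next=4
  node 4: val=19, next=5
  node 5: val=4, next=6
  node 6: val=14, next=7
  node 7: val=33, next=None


Floyd's tortoise (slow, +1) and hare (fast, +2):
  init: slow=0, fast=0
  step 1: slow=1, fast=2
  step 2: slow=2, fast=4
  step 3: slow=3, fast=6
  step 4: fast 6->7->None, no cycle

Cycle: no


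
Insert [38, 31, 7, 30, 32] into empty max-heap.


Insert 38: [38]
Insert 31: [38, 31]
Insert 7: [38, 31, 7]
Insert 30: [38, 31, 7, 30]
Insert 32: [38, 32, 7, 30, 31]

Final heap: [38, 32, 7, 30, 31]


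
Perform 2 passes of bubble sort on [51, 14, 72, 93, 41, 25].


Initial: [51, 14, 72, 93, 41, 25]
Pass 1: [14, 51, 72, 41, 25, 93] (3 swaps)
Pass 2: [14, 51, 41, 25, 72, 93] (2 swaps)

After 2 passes: [14, 51, 41, 25, 72, 93]


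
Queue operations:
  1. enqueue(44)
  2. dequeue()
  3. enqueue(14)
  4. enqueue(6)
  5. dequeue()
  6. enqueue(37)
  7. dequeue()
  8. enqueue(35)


enqueue(44) -> [44]
dequeue()->44, []
enqueue(14) -> [14]
enqueue(6) -> [14, 6]
dequeue()->14, [6]
enqueue(37) -> [6, 37]
dequeue()->6, [37]
enqueue(35) -> [37, 35]

Final queue: [37, 35]


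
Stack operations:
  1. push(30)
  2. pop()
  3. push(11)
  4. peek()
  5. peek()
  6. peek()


push(30) -> [30]
pop()->30, []
push(11) -> [11]
peek()->11
peek()->11
peek()->11

Final stack: [11]


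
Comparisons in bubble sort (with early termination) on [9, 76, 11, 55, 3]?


Algorithm: bubble sort (with early termination)
Input: [9, 76, 11, 55, 3]
Sorted: [3, 9, 11, 55, 76]

10


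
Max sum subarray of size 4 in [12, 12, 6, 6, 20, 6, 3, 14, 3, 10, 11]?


[0:4]: 36
[1:5]: 44
[2:6]: 38
[3:7]: 35
[4:8]: 43
[5:9]: 26
[6:10]: 30
[7:11]: 38

Max: 44 at [1:5]


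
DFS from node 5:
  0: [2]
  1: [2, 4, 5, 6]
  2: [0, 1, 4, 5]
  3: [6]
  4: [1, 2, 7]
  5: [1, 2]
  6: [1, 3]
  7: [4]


Visit 5, push [2, 1]
Visit 1, push [6, 4, 2]
Visit 2, push [4, 0]
Visit 0, push []
Visit 4, push [7]
Visit 7, push []
Visit 6, push [3]
Visit 3, push []

DFS order: [5, 1, 2, 0, 4, 7, 6, 3]


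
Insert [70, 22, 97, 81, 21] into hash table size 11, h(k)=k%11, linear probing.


Insert 70: h=4 -> slot 4
Insert 22: h=0 -> slot 0
Insert 97: h=9 -> slot 9
Insert 81: h=4, 1 probes -> slot 5
Insert 21: h=10 -> slot 10

Table: [22, None, None, None, 70, 81, None, None, None, 97, 21]


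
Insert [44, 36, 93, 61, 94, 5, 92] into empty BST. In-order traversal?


Insert 44: root
Insert 36: L from 44
Insert 93: R from 44
Insert 61: R from 44 -> L from 93
Insert 94: R from 44 -> R from 93
Insert 5: L from 44 -> L from 36
Insert 92: R from 44 -> L from 93 -> R from 61

In-order: [5, 36, 44, 61, 92, 93, 94]


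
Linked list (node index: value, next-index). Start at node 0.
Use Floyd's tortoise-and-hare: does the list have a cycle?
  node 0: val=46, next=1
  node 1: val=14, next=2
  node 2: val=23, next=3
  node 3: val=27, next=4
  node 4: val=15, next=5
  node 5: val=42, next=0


Floyd's tortoise (slow, +1) and hare (fast, +2):
  init: slow=0, fast=0
  step 1: slow=1, fast=2
  step 2: slow=2, fast=4
  step 3: slow=3, fast=0
  step 4: slow=4, fast=2
  step 5: slow=5, fast=4
  step 6: slow=0, fast=0
  slow == fast at node 0: cycle detected

Cycle: yes


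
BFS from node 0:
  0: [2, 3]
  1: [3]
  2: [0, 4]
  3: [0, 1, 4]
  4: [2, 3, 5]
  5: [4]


Visit 0, enqueue [2, 3]
Visit 2, enqueue [4]
Visit 3, enqueue [1]
Visit 4, enqueue [5]
Visit 1, enqueue []
Visit 5, enqueue []

BFS order: [0, 2, 3, 4, 1, 5]


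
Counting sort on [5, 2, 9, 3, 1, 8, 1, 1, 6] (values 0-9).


Input: [5, 2, 9, 3, 1, 8, 1, 1, 6]
Counts: [0, 3, 1, 1, 0, 1, 1, 0, 1, 1]

Sorted: [1, 1, 1, 2, 3, 5, 6, 8, 9]


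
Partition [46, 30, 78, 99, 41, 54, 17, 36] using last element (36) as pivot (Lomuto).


Pivot: 36
  30 <= 36: swap -> [30, 46, 78, 99, 41, 54, 17, 36]
  17 <= 36: swap -> [30, 17, 78, 99, 41, 54, 46, 36]
Place pivot at 2: [30, 17, 36, 99, 41, 54, 46, 78]

Partitioned: [30, 17, 36, 99, 41, 54, 46, 78]


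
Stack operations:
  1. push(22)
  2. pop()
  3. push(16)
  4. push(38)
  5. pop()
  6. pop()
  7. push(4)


push(22) -> [22]
pop()->22, []
push(16) -> [16]
push(38) -> [16, 38]
pop()->38, [16]
pop()->16, []
push(4) -> [4]

Final stack: [4]


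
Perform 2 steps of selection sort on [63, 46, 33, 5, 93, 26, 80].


Initial: [63, 46, 33, 5, 93, 26, 80]
Step 1: min=5 at 3
  Swap: [5, 46, 33, 63, 93, 26, 80]
Step 2: min=26 at 5
  Swap: [5, 26, 33, 63, 93, 46, 80]

After 2 steps: [5, 26, 33, 63, 93, 46, 80]


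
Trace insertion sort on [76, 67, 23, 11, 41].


Initial: [76, 67, 23, 11, 41]
Insert 67: [67, 76, 23, 11, 41]
Insert 23: [23, 67, 76, 11, 41]
Insert 11: [11, 23, 67, 76, 41]
Insert 41: [11, 23, 41, 67, 76]

Sorted: [11, 23, 41, 67, 76]


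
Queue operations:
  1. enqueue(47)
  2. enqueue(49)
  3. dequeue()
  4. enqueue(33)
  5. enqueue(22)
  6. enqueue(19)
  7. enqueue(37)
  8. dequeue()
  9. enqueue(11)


enqueue(47) -> [47]
enqueue(49) -> [47, 49]
dequeue()->47, [49]
enqueue(33) -> [49, 33]
enqueue(22) -> [49, 33, 22]
enqueue(19) -> [49, 33, 22, 19]
enqueue(37) -> [49, 33, 22, 19, 37]
dequeue()->49, [33, 22, 19, 37]
enqueue(11) -> [33, 22, 19, 37, 11]

Final queue: [33, 22, 19, 37, 11]


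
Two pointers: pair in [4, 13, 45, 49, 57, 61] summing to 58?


lo=0(4)+hi=5(61)=65
lo=0(4)+hi=4(57)=61
lo=0(4)+hi=3(49)=53
lo=1(13)+hi=3(49)=62
lo=1(13)+hi=2(45)=58

Yes: 13+45=58


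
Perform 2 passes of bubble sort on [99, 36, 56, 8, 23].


Initial: [99, 36, 56, 8, 23]
Pass 1: [36, 56, 8, 23, 99] (4 swaps)
Pass 2: [36, 8, 23, 56, 99] (2 swaps)

After 2 passes: [36, 8, 23, 56, 99]


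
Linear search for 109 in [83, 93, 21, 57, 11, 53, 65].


i=0: 83!=109
i=1: 93!=109
i=2: 21!=109
i=3: 57!=109
i=4: 11!=109
i=5: 53!=109
i=6: 65!=109

Not found, 7 comps


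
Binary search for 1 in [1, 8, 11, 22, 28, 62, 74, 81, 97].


Step 1: lo=0, hi=8, mid=4, val=28
Step 2: lo=0, hi=3, mid=1, val=8
Step 3: lo=0, hi=0, mid=0, val=1

Found at index 0


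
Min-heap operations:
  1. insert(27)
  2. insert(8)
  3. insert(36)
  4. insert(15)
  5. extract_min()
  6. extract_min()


insert(27) -> [27]
insert(8) -> [8, 27]
insert(36) -> [8, 27, 36]
insert(15) -> [8, 15, 36, 27]
extract_min()->8, [15, 27, 36]
extract_min()->15, [27, 36]

Final heap: [27, 36]


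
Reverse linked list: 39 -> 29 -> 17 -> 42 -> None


Step 1: curr=39, set curr.next=prev(None) | reversed so far: 39
Step 2: curr=29, set curr.next=prev(39) | reversed so far: 29 -> 39
Step 3: curr=17, set curr.next=prev(29) | reversed so far: 17 -> 29 -> 39
Step 4: curr=42, set curr.next=prev(17) | reversed so far: 42 -> 17 -> 29 -> 39

42 -> 17 -> 29 -> 39 -> None


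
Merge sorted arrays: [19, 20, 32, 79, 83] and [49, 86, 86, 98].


Take 19 from A
Take 20 from A
Take 32 from A
Take 49 from B
Take 79 from A
Take 83 from A

Merged: [19, 20, 32, 49, 79, 83, 86, 86, 98]


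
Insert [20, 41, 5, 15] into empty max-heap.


Insert 20: [20]
Insert 41: [41, 20]
Insert 5: [41, 20, 5]
Insert 15: [41, 20, 5, 15]

Final heap: [41, 20, 5, 15]


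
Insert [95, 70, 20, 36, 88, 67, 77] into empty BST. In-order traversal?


Insert 95: root
Insert 70: L from 95
Insert 20: L from 95 -> L from 70
Insert 36: L from 95 -> L from 70 -> R from 20
Insert 88: L from 95 -> R from 70
Insert 67: L from 95 -> L from 70 -> R from 20 -> R from 36
Insert 77: L from 95 -> R from 70 -> L from 88

In-order: [20, 36, 67, 70, 77, 88, 95]


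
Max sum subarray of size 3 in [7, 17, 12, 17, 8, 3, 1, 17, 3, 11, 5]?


[0:3]: 36
[1:4]: 46
[2:5]: 37
[3:6]: 28
[4:7]: 12
[5:8]: 21
[6:9]: 21
[7:10]: 31
[8:11]: 19

Max: 46 at [1:4]


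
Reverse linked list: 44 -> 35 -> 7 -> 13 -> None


Step 1: curr=44, set curr.next=prev(None) | reversed so far: 44
Step 2: curr=35, set curr.next=prev(44) | reversed so far: 35 -> 44
Step 3: curr=7, set curr.next=prev(35) | reversed so far: 7 -> 35 -> 44
Step 4: curr=13, set curr.next=prev(7) | reversed so far: 13 -> 7 -> 35 -> 44

13 -> 7 -> 35 -> 44 -> None


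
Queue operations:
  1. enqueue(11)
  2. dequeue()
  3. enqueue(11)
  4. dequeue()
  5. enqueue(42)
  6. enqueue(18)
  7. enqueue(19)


enqueue(11) -> [11]
dequeue()->11, []
enqueue(11) -> [11]
dequeue()->11, []
enqueue(42) -> [42]
enqueue(18) -> [42, 18]
enqueue(19) -> [42, 18, 19]

Final queue: [42, 18, 19]


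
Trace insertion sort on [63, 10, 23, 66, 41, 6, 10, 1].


Initial: [63, 10, 23, 66, 41, 6, 10, 1]
Insert 10: [10, 63, 23, 66, 41, 6, 10, 1]
Insert 23: [10, 23, 63, 66, 41, 6, 10, 1]
Insert 66: [10, 23, 63, 66, 41, 6, 10, 1]
Insert 41: [10, 23, 41, 63, 66, 6, 10, 1]
Insert 6: [6, 10, 23, 41, 63, 66, 10, 1]
Insert 10: [6, 10, 10, 23, 41, 63, 66, 1]
Insert 1: [1, 6, 10, 10, 23, 41, 63, 66]

Sorted: [1, 6, 10, 10, 23, 41, 63, 66]


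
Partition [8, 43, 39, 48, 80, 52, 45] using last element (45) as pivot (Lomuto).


Pivot: 45
  8 <= 45: advance i (no swap)
  43 <= 45: advance i (no swap)
  39 <= 45: advance i (no swap)
Place pivot at 3: [8, 43, 39, 45, 80, 52, 48]

Partitioned: [8, 43, 39, 45, 80, 52, 48]


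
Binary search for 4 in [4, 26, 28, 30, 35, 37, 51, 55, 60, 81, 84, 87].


Step 1: lo=0, hi=11, mid=5, val=37
Step 2: lo=0, hi=4, mid=2, val=28
Step 3: lo=0, hi=1, mid=0, val=4

Found at index 0


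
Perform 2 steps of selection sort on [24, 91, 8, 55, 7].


Initial: [24, 91, 8, 55, 7]
Step 1: min=7 at 4
  Swap: [7, 91, 8, 55, 24]
Step 2: min=8 at 2
  Swap: [7, 8, 91, 55, 24]

After 2 steps: [7, 8, 91, 55, 24]


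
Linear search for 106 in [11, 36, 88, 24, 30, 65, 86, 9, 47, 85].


i=0: 11!=106
i=1: 36!=106
i=2: 88!=106
i=3: 24!=106
i=4: 30!=106
i=5: 65!=106
i=6: 86!=106
i=7: 9!=106
i=8: 47!=106
i=9: 85!=106

Not found, 10 comps


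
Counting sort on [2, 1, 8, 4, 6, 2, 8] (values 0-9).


Input: [2, 1, 8, 4, 6, 2, 8]
Counts: [0, 1, 2, 0, 1, 0, 1, 0, 2, 0]

Sorted: [1, 2, 2, 4, 6, 8, 8]


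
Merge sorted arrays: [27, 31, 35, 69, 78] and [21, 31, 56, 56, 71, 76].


Take 21 from B
Take 27 from A
Take 31 from A
Take 31 from B
Take 35 from A
Take 56 from B
Take 56 from B
Take 69 from A
Take 71 from B
Take 76 from B

Merged: [21, 27, 31, 31, 35, 56, 56, 69, 71, 76, 78]


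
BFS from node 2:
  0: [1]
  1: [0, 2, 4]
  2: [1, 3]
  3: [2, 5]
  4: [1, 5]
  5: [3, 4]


Visit 2, enqueue [1, 3]
Visit 1, enqueue [0, 4]
Visit 3, enqueue [5]
Visit 0, enqueue []
Visit 4, enqueue []
Visit 5, enqueue []

BFS order: [2, 1, 3, 0, 4, 5]


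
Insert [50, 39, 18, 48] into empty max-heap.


Insert 50: [50]
Insert 39: [50, 39]
Insert 18: [50, 39, 18]
Insert 48: [50, 48, 18, 39]

Final heap: [50, 48, 18, 39]


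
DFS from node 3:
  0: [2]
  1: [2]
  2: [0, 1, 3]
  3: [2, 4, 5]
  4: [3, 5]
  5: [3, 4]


Visit 3, push [5, 4, 2]
Visit 2, push [1, 0]
Visit 0, push []
Visit 1, push []
Visit 4, push [5]
Visit 5, push []

DFS order: [3, 2, 0, 1, 4, 5]


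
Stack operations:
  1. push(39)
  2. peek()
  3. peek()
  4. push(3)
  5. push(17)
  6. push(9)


push(39) -> [39]
peek()->39
peek()->39
push(3) -> [39, 3]
push(17) -> [39, 3, 17]
push(9) -> [39, 3, 17, 9]

Final stack: [39, 3, 17, 9]


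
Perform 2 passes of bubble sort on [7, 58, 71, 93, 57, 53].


Initial: [7, 58, 71, 93, 57, 53]
Pass 1: [7, 58, 71, 57, 53, 93] (2 swaps)
Pass 2: [7, 58, 57, 53, 71, 93] (2 swaps)

After 2 passes: [7, 58, 57, 53, 71, 93]


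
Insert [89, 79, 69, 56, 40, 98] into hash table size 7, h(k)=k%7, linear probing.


Insert 89: h=5 -> slot 5
Insert 79: h=2 -> slot 2
Insert 69: h=6 -> slot 6
Insert 56: h=0 -> slot 0
Insert 40: h=5, 3 probes -> slot 1
Insert 98: h=0, 3 probes -> slot 3

Table: [56, 40, 79, 98, None, 89, 69]


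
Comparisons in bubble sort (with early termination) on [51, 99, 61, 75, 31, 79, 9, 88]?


Algorithm: bubble sort (with early termination)
Input: [51, 99, 61, 75, 31, 79, 9, 88]
Sorted: [9, 31, 51, 61, 75, 79, 88, 99]

28


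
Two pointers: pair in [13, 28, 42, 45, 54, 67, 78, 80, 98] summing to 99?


lo=0(13)+hi=8(98)=111
lo=0(13)+hi=7(80)=93
lo=1(28)+hi=7(80)=108
lo=1(28)+hi=6(78)=106
lo=1(28)+hi=5(67)=95
lo=2(42)+hi=5(67)=109
lo=2(42)+hi=4(54)=96
lo=3(45)+hi=4(54)=99

Yes: 45+54=99


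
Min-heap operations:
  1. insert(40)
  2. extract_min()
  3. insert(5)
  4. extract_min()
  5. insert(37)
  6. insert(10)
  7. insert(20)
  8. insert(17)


insert(40) -> [40]
extract_min()->40, []
insert(5) -> [5]
extract_min()->5, []
insert(37) -> [37]
insert(10) -> [10, 37]
insert(20) -> [10, 37, 20]
insert(17) -> [10, 17, 20, 37]

Final heap: [10, 17, 20, 37]


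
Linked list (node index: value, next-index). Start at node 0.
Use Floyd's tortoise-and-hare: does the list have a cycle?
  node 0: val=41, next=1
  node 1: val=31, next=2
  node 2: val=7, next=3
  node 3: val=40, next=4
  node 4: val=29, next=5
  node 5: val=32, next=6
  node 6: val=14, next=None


Floyd's tortoise (slow, +1) and hare (fast, +2):
  init: slow=0, fast=0
  step 1: slow=1, fast=2
  step 2: slow=2, fast=4
  step 3: slow=3, fast=6
  step 4: fast -> None, no cycle

Cycle: no


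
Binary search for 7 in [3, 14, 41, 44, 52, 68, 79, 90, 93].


Step 1: lo=0, hi=8, mid=4, val=52
Step 2: lo=0, hi=3, mid=1, val=14
Step 3: lo=0, hi=0, mid=0, val=3

Not found


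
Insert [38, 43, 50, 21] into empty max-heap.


Insert 38: [38]
Insert 43: [43, 38]
Insert 50: [50, 38, 43]
Insert 21: [50, 38, 43, 21]

Final heap: [50, 38, 43, 21]


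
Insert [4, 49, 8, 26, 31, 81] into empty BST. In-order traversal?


Insert 4: root
Insert 49: R from 4
Insert 8: R from 4 -> L from 49
Insert 26: R from 4 -> L from 49 -> R from 8
Insert 31: R from 4 -> L from 49 -> R from 8 -> R from 26
Insert 81: R from 4 -> R from 49

In-order: [4, 8, 26, 31, 49, 81]


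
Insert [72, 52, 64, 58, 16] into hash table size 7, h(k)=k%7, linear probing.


Insert 72: h=2 -> slot 2
Insert 52: h=3 -> slot 3
Insert 64: h=1 -> slot 1
Insert 58: h=2, 2 probes -> slot 4
Insert 16: h=2, 3 probes -> slot 5

Table: [None, 64, 72, 52, 58, 16, None]


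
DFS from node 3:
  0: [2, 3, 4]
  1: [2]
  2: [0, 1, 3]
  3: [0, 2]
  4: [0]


Visit 3, push [2, 0]
Visit 0, push [4, 2]
Visit 2, push [1]
Visit 1, push []
Visit 4, push []

DFS order: [3, 0, 2, 1, 4]


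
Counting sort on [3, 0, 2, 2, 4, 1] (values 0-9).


Input: [3, 0, 2, 2, 4, 1]
Counts: [1, 1, 2, 1, 1, 0, 0, 0, 0, 0]

Sorted: [0, 1, 2, 2, 3, 4]


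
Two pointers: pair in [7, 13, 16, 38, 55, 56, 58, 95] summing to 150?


lo=0(7)+hi=7(95)=102
lo=1(13)+hi=7(95)=108
lo=2(16)+hi=7(95)=111
lo=3(38)+hi=7(95)=133
lo=4(55)+hi=7(95)=150

Yes: 55+95=150


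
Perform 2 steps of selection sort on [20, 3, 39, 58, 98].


Initial: [20, 3, 39, 58, 98]
Step 1: min=3 at 1
  Swap: [3, 20, 39, 58, 98]
Step 2: min=20 at 1
  Swap: [3, 20, 39, 58, 98]

After 2 steps: [3, 20, 39, 58, 98]


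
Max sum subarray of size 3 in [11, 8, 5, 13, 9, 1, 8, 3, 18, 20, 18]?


[0:3]: 24
[1:4]: 26
[2:5]: 27
[3:6]: 23
[4:7]: 18
[5:8]: 12
[6:9]: 29
[7:10]: 41
[8:11]: 56

Max: 56 at [8:11]


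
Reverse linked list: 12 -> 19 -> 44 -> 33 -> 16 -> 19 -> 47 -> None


Step 1: curr=12, set curr.next=prev(None) | reversed so far: 12
Step 2: curr=19, set curr.next=prev(12) | reversed so far: 19 -> 12
Step 3: curr=44, set curr.next=prev(19) | reversed so far: 44 -> 19 -> 12
Step 4: curr=33, set curr.next=prev(44) | reversed so far: 33 -> 44 -> 19 -> 12
Step 5: curr=16, set curr.next=prev(33) | reversed so far: 16 -> 33 -> 44 -> 19 -> 12
Step 6: curr=19, set curr.next=prev(16) | reversed so far: 19 -> 16 -> 33 -> 44 -> 19 -> 12
Step 7: curr=47, set curr.next=prev(19) | reversed so far: 47 -> 19 -> 16 -> 33 -> 44 -> 19 -> 12

47 -> 19 -> 16 -> 33 -> 44 -> 19 -> 12 -> None


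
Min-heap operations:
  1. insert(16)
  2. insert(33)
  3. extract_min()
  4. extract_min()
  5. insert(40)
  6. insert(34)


insert(16) -> [16]
insert(33) -> [16, 33]
extract_min()->16, [33]
extract_min()->33, []
insert(40) -> [40]
insert(34) -> [34, 40]

Final heap: [34, 40]


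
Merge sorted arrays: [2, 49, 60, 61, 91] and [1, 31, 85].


Take 1 from B
Take 2 from A
Take 31 from B
Take 49 from A
Take 60 from A
Take 61 from A
Take 85 from B

Merged: [1, 2, 31, 49, 60, 61, 85, 91]


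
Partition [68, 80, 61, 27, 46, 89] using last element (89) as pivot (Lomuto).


Pivot: 89
  68 <= 89: advance i (no swap)
  80 <= 89: advance i (no swap)
  61 <= 89: advance i (no swap)
  27 <= 89: advance i (no swap)
  46 <= 89: advance i (no swap)
Place pivot at 5: [68, 80, 61, 27, 46, 89]

Partitioned: [68, 80, 61, 27, 46, 89]


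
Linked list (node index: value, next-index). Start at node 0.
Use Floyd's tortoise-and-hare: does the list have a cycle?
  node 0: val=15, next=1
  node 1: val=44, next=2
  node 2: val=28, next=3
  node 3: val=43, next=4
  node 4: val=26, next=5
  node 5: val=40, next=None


Floyd's tortoise (slow, +1) and hare (fast, +2):
  init: slow=0, fast=0
  step 1: slow=1, fast=2
  step 2: slow=2, fast=4
  step 3: fast 4->5->None, no cycle

Cycle: no


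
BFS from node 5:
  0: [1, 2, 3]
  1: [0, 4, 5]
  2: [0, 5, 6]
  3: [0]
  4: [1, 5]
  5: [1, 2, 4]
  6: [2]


Visit 5, enqueue [1, 2, 4]
Visit 1, enqueue [0]
Visit 2, enqueue [6]
Visit 4, enqueue []
Visit 0, enqueue [3]
Visit 6, enqueue []
Visit 3, enqueue []

BFS order: [5, 1, 2, 4, 0, 6, 3]


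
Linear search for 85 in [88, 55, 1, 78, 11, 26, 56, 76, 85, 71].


i=0: 88!=85
i=1: 55!=85
i=2: 1!=85
i=3: 78!=85
i=4: 11!=85
i=5: 26!=85
i=6: 56!=85
i=7: 76!=85
i=8: 85==85 found!

Found at 8, 9 comps


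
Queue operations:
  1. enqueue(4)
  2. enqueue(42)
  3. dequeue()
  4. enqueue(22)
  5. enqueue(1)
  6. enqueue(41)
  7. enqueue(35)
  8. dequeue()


enqueue(4) -> [4]
enqueue(42) -> [4, 42]
dequeue()->4, [42]
enqueue(22) -> [42, 22]
enqueue(1) -> [42, 22, 1]
enqueue(41) -> [42, 22, 1, 41]
enqueue(35) -> [42, 22, 1, 41, 35]
dequeue()->42, [22, 1, 41, 35]

Final queue: [22, 1, 41, 35]


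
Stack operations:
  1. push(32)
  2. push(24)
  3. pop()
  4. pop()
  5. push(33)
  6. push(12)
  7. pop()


push(32) -> [32]
push(24) -> [32, 24]
pop()->24, [32]
pop()->32, []
push(33) -> [33]
push(12) -> [33, 12]
pop()->12, [33]

Final stack: [33]


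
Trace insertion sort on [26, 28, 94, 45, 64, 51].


Initial: [26, 28, 94, 45, 64, 51]
Insert 28: [26, 28, 94, 45, 64, 51]
Insert 94: [26, 28, 94, 45, 64, 51]
Insert 45: [26, 28, 45, 94, 64, 51]
Insert 64: [26, 28, 45, 64, 94, 51]
Insert 51: [26, 28, 45, 51, 64, 94]

Sorted: [26, 28, 45, 51, 64, 94]
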